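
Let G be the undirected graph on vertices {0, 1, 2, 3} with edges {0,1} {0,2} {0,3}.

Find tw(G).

1

A width-1 tree decomposition is:
Bags: B1 = {0, 1}  B2 = {0, 2}  B3 = {0, 3}
Tree: B1–B2, B2–B3
Each bag holds 2 vertices, so the decomposition has width 1, which upper-bounds the treewidth. G has an edge, so its treewidth is at least 1. Hence tw(G) = 1 exactly.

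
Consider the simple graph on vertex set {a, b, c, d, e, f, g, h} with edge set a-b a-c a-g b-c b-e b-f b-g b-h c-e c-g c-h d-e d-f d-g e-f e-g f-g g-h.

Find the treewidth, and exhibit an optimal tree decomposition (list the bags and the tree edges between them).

Treewidth 3.
One optimal decomposition is:
Bags: B1 = {b, c, e, g}  B2 = {b, e, f, g}  B3 = {b, c, g, h}  B4 = {d, e, f, g}  B5 = {a, b, c, g}
Tree: B1–B2, B1–B3, B2–B4, B1–B5

Each bag holds 4 vertices, so the decomposition has width 3, which upper-bounds the treewidth. For the lower bound, the 4 vertices {d, e, f, g} are pairwise adjacent, and any tree decomposition puts a clique entirely inside one bag — forcing width ≥ 3. The upper and lower bounds meet at 3, so that is the treewidth.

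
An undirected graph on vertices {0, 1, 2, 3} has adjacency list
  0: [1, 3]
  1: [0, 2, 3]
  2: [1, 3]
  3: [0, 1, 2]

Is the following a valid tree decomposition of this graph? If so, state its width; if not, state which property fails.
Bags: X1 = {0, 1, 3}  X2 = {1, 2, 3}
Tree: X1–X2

Yes; width 2.

Checking the three conditions: (i) the bags cover all of {0, 1, 2, 3}; (ii) for each edge, some bag contains both endpoints; (iii) the bags containing any fixed vertex form a subtree. All hold, so the decomposition is valid with width 3 − 1 = 2.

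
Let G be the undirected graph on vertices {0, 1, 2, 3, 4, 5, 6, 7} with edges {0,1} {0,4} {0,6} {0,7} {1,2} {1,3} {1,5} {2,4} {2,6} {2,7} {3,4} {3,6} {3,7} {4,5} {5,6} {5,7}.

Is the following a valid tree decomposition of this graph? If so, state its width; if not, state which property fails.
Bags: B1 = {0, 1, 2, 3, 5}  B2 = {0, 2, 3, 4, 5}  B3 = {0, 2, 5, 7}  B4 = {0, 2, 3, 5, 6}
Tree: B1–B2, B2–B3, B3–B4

No — edge (3,7) lies in no bag.

A tree decomposition must satisfy three properties: every vertex lies in some bag; for every edge, both endpoints lie together in some bag; and for every vertex, the bags containing it form a connected subtree. Here edge (3,7) lies in no bag, so the decomposition is invalid.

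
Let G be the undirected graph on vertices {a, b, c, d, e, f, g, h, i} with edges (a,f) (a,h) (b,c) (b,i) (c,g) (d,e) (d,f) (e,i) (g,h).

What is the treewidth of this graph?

A width-2 tree decomposition is:
Bags: B1 = {b, c, g}  B2 = {b, g, h}  B3 = {a, b, h}  B4 = {a, b, f}  B5 = {b, d, f}  B6 = {b, d, e}  B7 = {b, e, i}
Tree: B1–B2, B2–B3, B3–B4, B4–B5, B5–B6, B6–B7
Every bag has size at most 3, so the width is 3 − 1 = 2 and tw(G) ≤ 2. The edges b–c–g–h–a–f–d–e–i–b form a cycle, so G is not a tree and its treewidth is at least 2. The upper and lower bounds meet at 2, so that is the treewidth.

2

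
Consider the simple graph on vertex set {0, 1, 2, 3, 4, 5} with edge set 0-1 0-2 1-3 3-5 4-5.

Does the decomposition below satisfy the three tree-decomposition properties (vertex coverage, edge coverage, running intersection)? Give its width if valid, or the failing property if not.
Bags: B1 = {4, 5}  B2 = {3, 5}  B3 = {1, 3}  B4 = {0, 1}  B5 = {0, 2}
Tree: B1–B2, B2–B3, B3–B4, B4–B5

Checking the three conditions: (i) the bags cover all of {0, 1, 2, 3, 4, 5}; (ii) for each edge, some bag contains both endpoints; (iii) the bags containing any fixed vertex form a subtree. All hold, so the decomposition is valid with width 2 − 1 = 1.

Yes; width 1.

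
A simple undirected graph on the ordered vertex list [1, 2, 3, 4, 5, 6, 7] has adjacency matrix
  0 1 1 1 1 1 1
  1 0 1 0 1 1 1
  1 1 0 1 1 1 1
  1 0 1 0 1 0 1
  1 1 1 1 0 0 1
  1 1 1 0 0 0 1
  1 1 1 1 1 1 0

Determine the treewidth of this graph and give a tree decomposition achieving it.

Every bag has size at most 5, so the width is 5 − 1 = 4 and tw(G) ≤ 4. On the other hand G contains the 5-clique {1, 2, 3, 5, 7}. A clique must lie in a single bag of any decomposition, so no decomposition can have width below 4. The upper and lower bounds meet at 4, so that is the treewidth.

Treewidth 4.
One optimal decomposition is:
Bags: B1 = {1, 3, 4, 5, 7}  B2 = {1, 2, 3, 5, 7}  B3 = {1, 2, 3, 6, 7}
Tree: B1–B2, B2–B3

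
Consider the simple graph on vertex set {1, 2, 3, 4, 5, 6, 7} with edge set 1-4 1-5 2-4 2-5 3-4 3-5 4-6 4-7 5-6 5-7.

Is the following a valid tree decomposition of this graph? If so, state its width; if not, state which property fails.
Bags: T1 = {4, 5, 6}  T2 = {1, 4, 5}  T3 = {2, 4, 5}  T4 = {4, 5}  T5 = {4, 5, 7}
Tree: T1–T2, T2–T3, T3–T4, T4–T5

A tree decomposition must satisfy three properties: every vertex lies in some bag; for every edge, both endpoints lie together in some bag; and for every vertex, the bags containing it form a connected subtree. Here vertex 3 appears in no bag, so the decomposition is invalid.

No — vertex 3 appears in no bag.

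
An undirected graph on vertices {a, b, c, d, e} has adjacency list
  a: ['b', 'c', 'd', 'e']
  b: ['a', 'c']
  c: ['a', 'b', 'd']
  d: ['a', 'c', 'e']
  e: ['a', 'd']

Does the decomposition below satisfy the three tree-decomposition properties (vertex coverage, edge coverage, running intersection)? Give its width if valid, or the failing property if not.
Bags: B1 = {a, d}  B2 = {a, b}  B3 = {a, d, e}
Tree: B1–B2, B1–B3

A tree decomposition must satisfy three properties: every vertex lies in some bag; for every edge, both endpoints lie together in some bag; and for every vertex, the bags containing it form a connected subtree. Here vertex c appears in no bag, so the decomposition is invalid.

No — vertex c appears in no bag.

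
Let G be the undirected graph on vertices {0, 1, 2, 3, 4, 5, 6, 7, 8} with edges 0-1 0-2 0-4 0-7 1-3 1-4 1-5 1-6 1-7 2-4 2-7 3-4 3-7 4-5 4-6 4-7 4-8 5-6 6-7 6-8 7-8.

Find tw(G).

A width-3 tree decomposition is:
Bags: B1 = {1, 3, 4, 7}  B2 = {1, 4, 6, 7}  B3 = {0, 1, 4, 7}  B4 = {0, 2, 4, 7}  B5 = {4, 6, 7, 8}  B6 = {1, 4, 5, 6}
Tree: B1–B2, B2–B3, B3–B4, B2–B5, B2–B6
The largest bag has 4 vertices, giving width 3; this decomposition certifies tw(G) ≤ 3. For the lower bound, the 4 vertices {1, 4, 5, 6} are pairwise adjacent, and any tree decomposition puts a clique entirely inside one bag — forcing width ≥ 3. Combining the bounds, tw(G) = 3.

3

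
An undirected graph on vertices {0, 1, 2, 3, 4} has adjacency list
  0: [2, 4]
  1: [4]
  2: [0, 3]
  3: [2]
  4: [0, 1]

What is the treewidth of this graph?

1

A width-1 tree decomposition is:
Bags: B1 = {0, 2}  B2 = {0, 4}  B3 = {1, 4}  B4 = {2, 3}
Tree: B1–B2, B2–B3, B1–B4
The largest bag has 2 vertices, giving width 1; this decomposition certifies tw(G) ≤ 1. Since G has at least one edge (e.g. 2–0), it is not an edgeless graph, so tw(G) ≥ 1. The upper and lower bounds meet at 1, so that is the treewidth.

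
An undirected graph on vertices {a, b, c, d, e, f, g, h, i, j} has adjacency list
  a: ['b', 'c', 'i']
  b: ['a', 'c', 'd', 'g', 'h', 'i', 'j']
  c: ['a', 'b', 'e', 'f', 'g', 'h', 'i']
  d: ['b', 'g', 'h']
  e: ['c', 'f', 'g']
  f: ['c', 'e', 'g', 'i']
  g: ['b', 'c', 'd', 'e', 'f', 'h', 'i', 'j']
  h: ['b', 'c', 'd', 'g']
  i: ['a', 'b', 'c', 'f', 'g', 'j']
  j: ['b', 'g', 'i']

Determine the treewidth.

A width-3 tree decomposition is:
Bags: B1 = {b, c, g, i}  B2 = {b, c, g, h}  B3 = {a, b, c, i}  B4 = {c, f, g, i}  B5 = {b, d, g, h}  B6 = {b, g, i, j}  B7 = {c, e, f, g}
Tree: B1–B2, B1–B3, B1–B4, B2–B5, B1–B6, B4–B7
The largest bag has 4 vertices, giving width 3; this decomposition certifies tw(G) ≤ 3. For the lower bound, the 4 vertices {c, e, f, g} are pairwise adjacent, and any tree decomposition puts a clique entirely inside one bag — forcing width ≥ 3. Hence tw(G) = 3 exactly.

3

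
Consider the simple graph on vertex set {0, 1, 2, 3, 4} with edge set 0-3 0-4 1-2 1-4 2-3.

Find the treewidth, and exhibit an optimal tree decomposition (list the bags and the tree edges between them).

The largest bag has 3 vertices, giving width 2; this decomposition certifies tw(G) ≤ 2. Since 2–3–0–4–1–2 is a cycle in G, G is not acyclic. Forests are exactly the graphs of treewidth ≤ 1, so tw(G) ≥ 2. The upper and lower bounds meet at 2, so that is the treewidth.

Treewidth 2.
One optimal decomposition is:
Bags: B1 = {0, 2, 3}  B2 = {0, 2, 4}  B3 = {1, 2, 4}
Tree: B1–B2, B2–B3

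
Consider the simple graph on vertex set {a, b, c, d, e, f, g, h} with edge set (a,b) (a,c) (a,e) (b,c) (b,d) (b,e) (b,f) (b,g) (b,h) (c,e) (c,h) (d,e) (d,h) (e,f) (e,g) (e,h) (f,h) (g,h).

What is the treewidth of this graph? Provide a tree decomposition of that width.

Each bag holds 4 vertices, so the decomposition has width 3, which upper-bounds the treewidth. For the lower bound, the 4 vertices {b, d, e, h} are pairwise adjacent, and any tree decomposition puts a clique entirely inside one bag — forcing width ≥ 3. Therefore the treewidth is 3.

Treewidth 3.
Bags: B1 = {b, e, g, h}  B2 = {b, c, e, h}  B3 = {a, b, c, e}  B4 = {b, e, f, h}  B5 = {b, d, e, h}
Tree: B1–B2, B2–B3, B1–B4, B4–B5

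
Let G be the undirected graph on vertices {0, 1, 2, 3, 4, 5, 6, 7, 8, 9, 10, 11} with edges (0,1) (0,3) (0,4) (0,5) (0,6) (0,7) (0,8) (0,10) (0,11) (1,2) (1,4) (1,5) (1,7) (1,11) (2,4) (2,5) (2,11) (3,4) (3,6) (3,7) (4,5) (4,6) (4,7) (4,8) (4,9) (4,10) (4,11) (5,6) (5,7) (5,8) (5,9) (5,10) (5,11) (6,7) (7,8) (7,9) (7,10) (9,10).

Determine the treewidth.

A width-4 tree decomposition is:
Bags: B1 = {0, 1, 4, 5, 11}  B2 = {0, 1, 4, 5, 7}  B3 = {0, 4, 5, 6, 7}  B4 = {0, 3, 4, 6, 7}  B5 = {1, 2, 4, 5, 11}  B6 = {0, 4, 5, 7, 10}  B7 = {4, 5, 7, 9, 10}  B8 = {0, 4, 5, 7, 8}
Tree: B1–B2, B2–B3, B3–B4, B1–B5, B3–B6, B6–B7, B2–B8
Each bag holds 5 vertices, so the decomposition has width 4, which upper-bounds the treewidth. Conversely, {0, 3, 4, 6, 7} is a clique of size 5, and the vertices of any clique must share a bag in every tree decomposition; so some bag has ≥ 5 vertices and tw(G) ≥ 4. Therefore the treewidth is 4.

4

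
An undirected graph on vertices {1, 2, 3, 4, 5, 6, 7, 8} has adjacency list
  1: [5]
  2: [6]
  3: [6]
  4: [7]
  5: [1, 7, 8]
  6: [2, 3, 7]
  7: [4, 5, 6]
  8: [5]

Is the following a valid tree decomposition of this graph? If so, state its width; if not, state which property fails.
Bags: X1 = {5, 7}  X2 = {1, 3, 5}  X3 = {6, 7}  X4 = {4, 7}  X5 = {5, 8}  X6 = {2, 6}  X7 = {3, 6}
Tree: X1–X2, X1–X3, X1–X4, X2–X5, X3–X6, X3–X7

No — bags containing vertex 3 are not connected in the tree.

A tree decomposition must satisfy three properties: every vertex lies in some bag; for every edge, both endpoints lie together in some bag; and for every vertex, the bags containing it form a connected subtree. Here bags containing vertex 3 are not connected in the tree, so the decomposition is invalid.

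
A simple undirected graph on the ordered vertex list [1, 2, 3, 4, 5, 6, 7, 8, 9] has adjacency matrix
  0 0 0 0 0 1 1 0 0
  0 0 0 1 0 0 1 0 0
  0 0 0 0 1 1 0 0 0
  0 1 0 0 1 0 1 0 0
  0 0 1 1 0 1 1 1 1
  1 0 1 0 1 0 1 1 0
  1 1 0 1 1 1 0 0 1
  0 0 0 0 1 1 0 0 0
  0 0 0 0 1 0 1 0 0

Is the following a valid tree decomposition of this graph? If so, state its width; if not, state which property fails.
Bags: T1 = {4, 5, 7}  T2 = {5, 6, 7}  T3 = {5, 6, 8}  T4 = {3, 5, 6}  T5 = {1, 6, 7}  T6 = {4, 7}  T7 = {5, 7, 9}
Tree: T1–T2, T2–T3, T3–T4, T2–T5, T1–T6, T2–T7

A tree decomposition must satisfy three properties: every vertex lies in some bag; for every edge, both endpoints lie together in some bag; and for every vertex, the bags containing it form a connected subtree. Here vertex 2 appears in no bag, so the decomposition is invalid.

No — vertex 2 appears in no bag.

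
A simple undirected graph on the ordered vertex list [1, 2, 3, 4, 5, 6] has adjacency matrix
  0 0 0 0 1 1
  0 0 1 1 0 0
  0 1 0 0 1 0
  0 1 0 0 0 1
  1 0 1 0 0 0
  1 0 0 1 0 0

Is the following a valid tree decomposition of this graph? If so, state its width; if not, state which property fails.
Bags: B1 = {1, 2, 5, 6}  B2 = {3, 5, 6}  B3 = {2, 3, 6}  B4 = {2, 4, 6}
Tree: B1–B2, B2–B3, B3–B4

No — bags containing vertex 2 are not connected in the tree.

A tree decomposition must satisfy three properties: every vertex lies in some bag; for every edge, both endpoints lie together in some bag; and for every vertex, the bags containing it form a connected subtree. Here bags containing vertex 2 are not connected in the tree, so the decomposition is invalid.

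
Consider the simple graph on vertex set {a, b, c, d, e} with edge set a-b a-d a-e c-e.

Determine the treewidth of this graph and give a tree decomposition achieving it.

Every bag has size at most 2, so the width is 2 − 1 = 1 and tw(G) ≤ 1. G has an edge, so its treewidth is at least 1. The upper and lower bounds meet at 1, so that is the treewidth.

Treewidth 1.
One such decomposition:
Bags: B1 = {a, e}  B2 = {c, e}  B3 = {a, b}  B4 = {a, d}
Tree: B1–B2, B1–B3, B3–B4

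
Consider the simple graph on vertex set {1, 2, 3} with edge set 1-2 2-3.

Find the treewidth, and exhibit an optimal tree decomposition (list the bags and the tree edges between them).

The largest bag has 2 vertices, giving width 1; this decomposition certifies tw(G) ≤ 1. Since G has at least one edge (e.g. 3–2), it is not an edgeless graph, so tw(G) ≥ 1. Combining the bounds, tw(G) = 1.

Treewidth 1.
One optimal decomposition is:
Bags: B1 = {2, 3}  B2 = {1, 2}
Tree: B1–B2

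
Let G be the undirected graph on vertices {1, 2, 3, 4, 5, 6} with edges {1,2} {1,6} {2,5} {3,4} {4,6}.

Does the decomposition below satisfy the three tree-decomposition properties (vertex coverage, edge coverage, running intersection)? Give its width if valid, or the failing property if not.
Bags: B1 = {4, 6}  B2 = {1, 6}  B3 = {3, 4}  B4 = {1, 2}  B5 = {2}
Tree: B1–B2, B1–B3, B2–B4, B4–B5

A tree decomposition must satisfy three properties: every vertex lies in some bag; for every edge, both endpoints lie together in some bag; and for every vertex, the bags containing it form a connected subtree. Here vertex 5 appears in no bag, so the decomposition is invalid.

No — vertex 5 appears in no bag.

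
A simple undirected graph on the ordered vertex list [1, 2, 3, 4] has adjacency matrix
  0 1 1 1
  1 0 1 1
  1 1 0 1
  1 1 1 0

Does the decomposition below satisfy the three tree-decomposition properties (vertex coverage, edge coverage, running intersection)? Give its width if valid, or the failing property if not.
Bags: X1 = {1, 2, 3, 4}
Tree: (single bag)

Yes; width 3.

Every vertex of G appears in some bag (union = {1, 2, 3, 4}); every edge is covered by a bag; and for each vertex v the set of bags containing v is connected in the bag tree. The decomposition is therefore valid. The largest bag has 4 vertices, so the width is 3.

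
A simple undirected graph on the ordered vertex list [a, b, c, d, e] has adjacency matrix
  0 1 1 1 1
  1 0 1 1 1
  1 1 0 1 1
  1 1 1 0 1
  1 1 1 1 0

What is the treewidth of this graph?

A width-4 tree decomposition is:
Bags: B1 = {a, b, c, d, e}
Tree: (single bag)
A single bag containing all 5 vertices is trivially a valid decomposition of width 4. On the other hand G contains the 5-clique {a, b, c, d, e}. A clique must lie in a single bag of any decomposition, so no decomposition can have width below 4. Combining the bounds, tw(G) = 4.

4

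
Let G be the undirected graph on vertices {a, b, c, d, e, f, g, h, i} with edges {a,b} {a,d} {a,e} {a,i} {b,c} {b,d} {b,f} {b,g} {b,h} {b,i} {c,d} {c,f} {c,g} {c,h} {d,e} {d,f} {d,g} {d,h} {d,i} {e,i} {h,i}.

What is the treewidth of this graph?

3

A width-3 tree decomposition is:
Bags: B1 = {a, b, d, i}  B2 = {b, d, h, i}  B3 = {b, c, d, h}  B4 = {b, c, d, f}  B5 = {b, c, d, g}  B6 = {a, d, e, i}
Tree: B1–B2, B2–B3, B3–B4, B4–B5, B1–B6
Each bag holds 4 vertices, so the decomposition has width 3, which upper-bounds the treewidth. On the other hand G contains the 4-clique {a, d, e, i}. A clique must lie in a single bag of any decomposition, so no decomposition can have width below 3. Combining the bounds, tw(G) = 3.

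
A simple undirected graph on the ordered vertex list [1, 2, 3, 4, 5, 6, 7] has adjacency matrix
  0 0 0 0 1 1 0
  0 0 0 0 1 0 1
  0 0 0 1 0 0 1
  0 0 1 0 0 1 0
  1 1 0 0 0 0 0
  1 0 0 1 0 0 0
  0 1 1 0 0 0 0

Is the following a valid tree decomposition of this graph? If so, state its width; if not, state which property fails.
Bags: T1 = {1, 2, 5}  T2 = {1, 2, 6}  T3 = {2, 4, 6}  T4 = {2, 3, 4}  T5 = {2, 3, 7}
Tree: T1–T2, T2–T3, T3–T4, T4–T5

Yes; width 2.

Every vertex of G appears in some bag (union = {1, 2, 3, 4, 5, 6, 7}); every edge is covered by a bag; and for each vertex v the set of bags containing v is connected in the bag tree. The decomposition is therefore valid. The largest bag has 3 vertices, so the width is 2.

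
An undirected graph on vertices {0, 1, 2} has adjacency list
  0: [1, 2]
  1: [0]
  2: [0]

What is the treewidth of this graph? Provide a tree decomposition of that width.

Treewidth 1.
Bags: B1 = {0, 2}  B2 = {0, 1}
Tree: B1–B2

Every bag has size at most 2, so the width is 2 − 1 = 1 and tw(G) ≤ 1. Since G has at least one edge (e.g. 2–0), it is not an edgeless graph, so tw(G) ≥ 1. Combining the bounds, tw(G) = 1.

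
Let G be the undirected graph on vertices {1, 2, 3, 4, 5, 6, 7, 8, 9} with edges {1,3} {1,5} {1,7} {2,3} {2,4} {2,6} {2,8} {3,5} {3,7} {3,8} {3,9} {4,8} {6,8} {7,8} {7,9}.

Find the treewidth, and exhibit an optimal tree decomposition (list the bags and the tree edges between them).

Every bag has size at most 3, so the width is 3 − 1 = 2 and tw(G) ≤ 2. Conversely, {2, 3, 8} is a clique of size 3, and the vertices of any clique must share a bag in every tree decomposition; so some bag has ≥ 3 vertices and tw(G) ≥ 2. The upper and lower bounds meet at 2, so that is the treewidth.

Treewidth 2.
Bags: B1 = {3, 7, 8}  B2 = {2, 3, 8}  B3 = {3, 7, 9}  B4 = {2, 4, 8}  B5 = {1, 3, 7}  B6 = {2, 6, 8}  B7 = {1, 3, 5}
Tree: B1–B2, B1–B3, B2–B4, B1–B5, B4–B6, B5–B7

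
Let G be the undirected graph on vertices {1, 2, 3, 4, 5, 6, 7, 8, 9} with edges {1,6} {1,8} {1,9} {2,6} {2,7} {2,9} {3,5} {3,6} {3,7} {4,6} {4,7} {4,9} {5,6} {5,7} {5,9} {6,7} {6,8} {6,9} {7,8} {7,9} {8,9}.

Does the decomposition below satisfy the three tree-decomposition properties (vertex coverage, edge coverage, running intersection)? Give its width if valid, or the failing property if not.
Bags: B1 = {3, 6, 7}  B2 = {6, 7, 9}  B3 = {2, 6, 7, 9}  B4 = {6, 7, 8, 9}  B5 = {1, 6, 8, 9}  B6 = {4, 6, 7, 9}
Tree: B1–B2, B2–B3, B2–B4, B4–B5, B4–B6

No — vertex 5 appears in no bag.

A tree decomposition must satisfy three properties: every vertex lies in some bag; for every edge, both endpoints lie together in some bag; and for every vertex, the bags containing it form a connected subtree. Here vertex 5 appears in no bag, so the decomposition is invalid.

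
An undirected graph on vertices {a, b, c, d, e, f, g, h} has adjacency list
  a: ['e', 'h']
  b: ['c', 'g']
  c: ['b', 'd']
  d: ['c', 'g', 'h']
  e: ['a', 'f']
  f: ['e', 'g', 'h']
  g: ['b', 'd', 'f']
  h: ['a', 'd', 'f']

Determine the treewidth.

A width-2 tree decomposition is:
Bags: B1 = {a, e, f}  B2 = {a, f, h}  B3 = {f, g, h}  B4 = {d, g, h}  B5 = {b, d, g}  B6 = {b, c, d}
Tree: B1–B2, B2–B3, B3–B4, B4–B5, B5–B6
The largest bag has 3 vertices, giving width 2; this decomposition certifies tw(G) ≤ 2. The edges e–a–h–f–e form a cycle, so G is not a tree and its treewidth is at least 2. Combining the bounds, tw(G) = 2.

2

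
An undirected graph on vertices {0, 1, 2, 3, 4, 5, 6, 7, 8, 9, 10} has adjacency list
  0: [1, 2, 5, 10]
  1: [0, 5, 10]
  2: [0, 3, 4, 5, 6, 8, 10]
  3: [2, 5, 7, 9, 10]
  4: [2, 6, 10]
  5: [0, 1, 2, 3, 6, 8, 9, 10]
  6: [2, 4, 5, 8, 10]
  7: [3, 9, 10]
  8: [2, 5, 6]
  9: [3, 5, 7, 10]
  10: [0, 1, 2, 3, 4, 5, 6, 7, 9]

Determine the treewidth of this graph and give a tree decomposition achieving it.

Treewidth 3.
Bags: B1 = {0, 2, 5, 10}  B2 = {2, 5, 6, 10}  B3 = {0, 1, 5, 10}  B4 = {2, 3, 5, 10}  B5 = {2, 5, 6, 8}  B6 = {3, 5, 9, 10}  B7 = {3, 7, 9, 10}  B8 = {2, 4, 6, 10}
Tree: B1–B2, B1–B3, B2–B4, B2–B5, B4–B6, B6–B7, B2–B8

The largest bag has 4 vertices, giving width 3; this decomposition certifies tw(G) ≤ 3. For the lower bound, the 4 vertices {2, 5, 6, 8} are pairwise adjacent, and any tree decomposition puts a clique entirely inside one bag — forcing width ≥ 3. Combining the bounds, tw(G) = 3.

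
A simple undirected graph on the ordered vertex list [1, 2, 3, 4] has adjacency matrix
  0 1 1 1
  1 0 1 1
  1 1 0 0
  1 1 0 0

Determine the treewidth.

2

A width-2 tree decomposition is:
Bags: B1 = {1, 2, 3}  B2 = {1, 2, 4}
Tree: B1–B2
The largest bag has 3 vertices, giving width 2; this decomposition certifies tw(G) ≤ 2. On the other hand G contains the 3-clique {1, 2, 3}. A clique must lie in a single bag of any decomposition, so no decomposition can have width below 2. Therefore the treewidth is 2.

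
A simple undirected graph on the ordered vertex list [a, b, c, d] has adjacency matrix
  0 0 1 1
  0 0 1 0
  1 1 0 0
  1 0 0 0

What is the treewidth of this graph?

A width-1 tree decomposition is:
Bags: B1 = {a, c}  B2 = {a, d}  B3 = {b, c}
Tree: B1–B2, B1–B3
Each bag holds 2 vertices, so the decomposition has width 1, which upper-bounds the treewidth. Since G has at least one edge (e.g. a–c), it is not an edgeless graph, so tw(G) ≥ 1. Therefore the treewidth is 1.

1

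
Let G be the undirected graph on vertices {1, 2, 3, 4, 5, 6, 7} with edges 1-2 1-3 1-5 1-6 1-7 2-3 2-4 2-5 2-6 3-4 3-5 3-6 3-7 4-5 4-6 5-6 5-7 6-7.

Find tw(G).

A width-4 tree decomposition is:
Bags: B1 = {1, 2, 3, 5, 6}  B2 = {1, 3, 5, 6, 7}  B3 = {2, 3, 4, 5, 6}
Tree: B1–B2, B1–B3
Every bag has size at most 5, so the width is 5 − 1 = 4 and tw(G) ≤ 4. For the lower bound, the 5 vertices {1, 2, 3, 5, 6} are pairwise adjacent, and any tree decomposition puts a clique entirely inside one bag — forcing width ≥ 4. Hence tw(G) = 4 exactly.

4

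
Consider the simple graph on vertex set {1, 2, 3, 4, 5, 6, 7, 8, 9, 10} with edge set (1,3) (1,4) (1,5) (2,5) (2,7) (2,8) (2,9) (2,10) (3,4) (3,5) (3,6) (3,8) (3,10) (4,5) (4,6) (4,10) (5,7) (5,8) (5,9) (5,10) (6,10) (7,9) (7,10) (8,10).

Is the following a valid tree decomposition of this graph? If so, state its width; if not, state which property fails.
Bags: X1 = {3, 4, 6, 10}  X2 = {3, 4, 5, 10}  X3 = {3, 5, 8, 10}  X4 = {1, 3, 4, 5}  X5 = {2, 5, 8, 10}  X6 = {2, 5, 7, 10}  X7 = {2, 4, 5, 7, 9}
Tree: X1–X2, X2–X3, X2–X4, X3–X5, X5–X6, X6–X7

A tree decomposition must satisfy three properties: every vertex lies in some bag; for every edge, both endpoints lie together in some bag; and for every vertex, the bags containing it form a connected subtree. Here bags containing vertex 4 are not connected in the tree, so the decomposition is invalid.

No — bags containing vertex 4 are not connected in the tree.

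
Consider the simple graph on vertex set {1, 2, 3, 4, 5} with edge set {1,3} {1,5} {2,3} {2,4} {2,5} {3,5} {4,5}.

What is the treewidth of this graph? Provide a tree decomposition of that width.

Every bag has size at most 3, so the width is 3 − 1 = 2 and tw(G) ≤ 2. For the lower bound, the 3 vertices {1, 3, 5} are pairwise adjacent, and any tree decomposition puts a clique entirely inside one bag — forcing width ≥ 2. Therefore the treewidth is 2.

Treewidth 2.
One such decomposition:
Bags: B1 = {2, 3, 5}  B2 = {1, 3, 5}  B3 = {2, 4, 5}
Tree: B1–B2, B1–B3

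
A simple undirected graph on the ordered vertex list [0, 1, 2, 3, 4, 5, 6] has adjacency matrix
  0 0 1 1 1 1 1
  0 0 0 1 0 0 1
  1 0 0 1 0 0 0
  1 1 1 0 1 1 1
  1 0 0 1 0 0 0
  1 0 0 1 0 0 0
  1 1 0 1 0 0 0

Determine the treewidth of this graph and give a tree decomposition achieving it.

Treewidth 2.
One such decomposition:
Bags: B1 = {0, 3, 6}  B2 = {0, 3, 4}  B3 = {1, 3, 6}  B4 = {0, 2, 3}  B5 = {0, 3, 5}
Tree: B1–B2, B1–B3, B1–B4, B1–B5

The largest bag has 3 vertices, giving width 2; this decomposition certifies tw(G) ≤ 2. Conversely, {0, 2, 3} is a clique of size 3, and the vertices of any clique must share a bag in every tree decomposition; so some bag has ≥ 3 vertices and tw(G) ≥ 2. Therefore the treewidth is 2.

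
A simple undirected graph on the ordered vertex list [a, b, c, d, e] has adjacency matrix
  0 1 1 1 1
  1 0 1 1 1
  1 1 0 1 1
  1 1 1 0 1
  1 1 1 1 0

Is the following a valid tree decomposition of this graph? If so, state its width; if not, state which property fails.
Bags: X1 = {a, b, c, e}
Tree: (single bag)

No — vertex d appears in no bag.

A tree decomposition must satisfy three properties: every vertex lies in some bag; for every edge, both endpoints lie together in some bag; and for every vertex, the bags containing it form a connected subtree. Here vertex d appears in no bag, so the decomposition is invalid.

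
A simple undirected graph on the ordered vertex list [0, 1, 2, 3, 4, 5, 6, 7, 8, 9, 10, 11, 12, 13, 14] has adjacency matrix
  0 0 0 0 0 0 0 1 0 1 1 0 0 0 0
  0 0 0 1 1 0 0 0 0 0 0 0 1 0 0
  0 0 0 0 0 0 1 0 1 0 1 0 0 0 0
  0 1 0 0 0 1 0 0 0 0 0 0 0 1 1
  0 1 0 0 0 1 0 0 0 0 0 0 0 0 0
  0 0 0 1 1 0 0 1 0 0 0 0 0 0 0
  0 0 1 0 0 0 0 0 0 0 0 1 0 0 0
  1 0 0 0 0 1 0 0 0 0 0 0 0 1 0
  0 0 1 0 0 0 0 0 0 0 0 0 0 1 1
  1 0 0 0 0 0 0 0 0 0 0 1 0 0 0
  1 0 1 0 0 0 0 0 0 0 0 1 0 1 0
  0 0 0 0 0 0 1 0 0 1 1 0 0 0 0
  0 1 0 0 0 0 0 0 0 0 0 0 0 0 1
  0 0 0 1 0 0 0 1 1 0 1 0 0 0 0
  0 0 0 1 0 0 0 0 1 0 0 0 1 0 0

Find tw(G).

3

A width-3 tree decomposition is:
Bags: B1 = {1, 4, 5, 12}  B2 = {1, 3, 5, 12}  B3 = {3, 5, 12, 14}  B4 = {3, 5, 7, 14}  B5 = {3, 7, 13, 14}  B6 = {7, 8, 13, 14}  B7 = {0, 7, 8, 13}  B8 = {0, 8, 10, 13}  B9 = {0, 2, 8, 10}  B10 = {0, 2, 9, 10}  B11 = {2, 9, 10, 11}  B12 = {2, 6, 9, 11}
Tree: B1–B2, B2–B3, B3–B4, B4–B5, B5–B6, B6–B7, B7–B8, B8–B9, B9–B10, B10–B11, B11–B12
Each bag holds 4 vertices, so the decomposition has width 3, which upper-bounds the treewidth. For the lower bound: the 4 vertex sets {1,4,12}, {5}, {3}, {7,8,13,14} are disjoint, each induces a connected subgraph, and every pair is joined by at least one edge of G. Contracting each set to a single vertex therefore yields K_{4} as a minor, and since treewidth is minor-monotone, tw(G) ≥ tw(K_{4}) = 3. Hence tw(G) = 3 exactly.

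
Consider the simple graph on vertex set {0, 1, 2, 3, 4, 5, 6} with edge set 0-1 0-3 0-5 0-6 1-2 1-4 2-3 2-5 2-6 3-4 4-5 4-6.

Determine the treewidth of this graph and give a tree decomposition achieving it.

Treewidth 3.
Bags: B1 = {0, 2, 3, 4}  B2 = {0, 1, 2, 4}  B3 = {0, 2, 4, 5}  B4 = {0, 2, 4, 6}
Tree: B1–B2, B2–B3, B3–B4

Every bag has size at most 4, so the width is 4 − 1 = 3 and tw(G) ≤ 3. For the lower bound: the 4 vertex sets {0,3}, {1,4}, {2}, {5} are disjoint, each induces a connected subgraph, and every pair is joined by at least one edge of G. Contracting each set to a single vertex therefore yields K_{4} as a minor, and since treewidth is minor-monotone, tw(G) ≥ tw(K_{4}) = 3. Therefore the treewidth is 3.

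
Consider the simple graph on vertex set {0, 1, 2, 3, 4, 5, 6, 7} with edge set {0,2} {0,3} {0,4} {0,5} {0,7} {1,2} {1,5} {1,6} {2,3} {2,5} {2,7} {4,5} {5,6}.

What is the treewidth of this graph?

2

A width-2 tree decomposition is:
Bags: B1 = {1, 2, 5}  B2 = {0, 2, 5}  B3 = {1, 5, 6}  B4 = {0, 4, 5}  B5 = {0, 2, 7}  B6 = {0, 2, 3}
Tree: B1–B2, B1–B3, B2–B4, B2–B5, B5–B6
Every bag has size at most 3, so the width is 3 − 1 = 2 and tw(G) ≤ 2. On the other hand G contains the 3-clique {0, 2, 3}. A clique must lie in a single bag of any decomposition, so no decomposition can have width below 2. Hence tw(G) = 2 exactly.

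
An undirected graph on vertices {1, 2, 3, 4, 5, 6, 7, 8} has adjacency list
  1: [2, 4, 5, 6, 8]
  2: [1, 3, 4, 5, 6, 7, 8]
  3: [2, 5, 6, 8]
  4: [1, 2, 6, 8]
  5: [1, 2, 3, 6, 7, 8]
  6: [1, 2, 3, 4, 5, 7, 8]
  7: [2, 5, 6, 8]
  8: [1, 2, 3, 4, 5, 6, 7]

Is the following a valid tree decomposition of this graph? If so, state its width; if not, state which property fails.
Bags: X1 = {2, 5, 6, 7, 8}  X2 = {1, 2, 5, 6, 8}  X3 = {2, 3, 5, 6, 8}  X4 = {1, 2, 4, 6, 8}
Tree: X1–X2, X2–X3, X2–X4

Yes; width 4.

Checking the three conditions: (i) the bags cover all of {1, 2, 3, 4, 5, 6, 7, 8}; (ii) for each edge, some bag contains both endpoints; (iii) the bags containing any fixed vertex form a subtree. All hold, so the decomposition is valid with width 5 − 1 = 4.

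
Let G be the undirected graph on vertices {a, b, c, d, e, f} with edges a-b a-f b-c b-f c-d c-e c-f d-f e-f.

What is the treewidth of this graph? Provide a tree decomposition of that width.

Treewidth 2.
One such decomposition:
Bags: B1 = {c, e, f}  B2 = {b, c, f}  B3 = {a, b, f}  B4 = {c, d, f}
Tree: B1–B2, B2–B3, B2–B4

Each bag holds 3 vertices, so the decomposition has width 2, which upper-bounds the treewidth. For the lower bound, the 3 vertices {c, d, f} are pairwise adjacent, and any tree decomposition puts a clique entirely inside one bag — forcing width ≥ 2. Therefore the treewidth is 2.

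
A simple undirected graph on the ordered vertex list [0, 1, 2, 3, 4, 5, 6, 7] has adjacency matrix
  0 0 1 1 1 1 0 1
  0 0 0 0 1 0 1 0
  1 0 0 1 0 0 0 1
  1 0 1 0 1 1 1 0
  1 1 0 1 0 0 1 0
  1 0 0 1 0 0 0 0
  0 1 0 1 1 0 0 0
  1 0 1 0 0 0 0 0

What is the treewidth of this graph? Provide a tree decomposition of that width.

Every bag has size at most 3, so the width is 3 − 1 = 2 and tw(G) ≤ 2. On the other hand G contains the 3-clique {0, 2, 3}. A clique must lie in a single bag of any decomposition, so no decomposition can have width below 2. The upper and lower bounds meet at 2, so that is the treewidth.

Treewidth 2.
One optimal decomposition is:
Bags: B1 = {0, 3, 4}  B2 = {0, 3, 5}  B3 = {0, 2, 3}  B4 = {3, 4, 6}  B5 = {0, 2, 7}  B6 = {1, 4, 6}
Tree: B1–B2, B2–B3, B1–B4, B3–B5, B4–B6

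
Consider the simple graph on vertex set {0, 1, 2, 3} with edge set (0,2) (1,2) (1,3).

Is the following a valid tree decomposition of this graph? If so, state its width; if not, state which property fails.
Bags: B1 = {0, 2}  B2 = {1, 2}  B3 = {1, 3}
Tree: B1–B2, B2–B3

Yes; width 1.

Vertex coverage: the bags together contain {0, 1, 2, 3}, the full vertex set. Edge coverage: each edge of G has both endpoints in at least one bag. Running intersection: for every vertex, the bags containing it form a connected subtree. All three properties hold, so this is a valid tree decomposition of width max|bag| − 1 = 1, and hence tw(G) ≤ 1.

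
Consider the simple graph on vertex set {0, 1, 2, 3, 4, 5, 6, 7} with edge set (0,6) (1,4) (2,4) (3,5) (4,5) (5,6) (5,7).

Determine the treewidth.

A width-1 tree decomposition is:
Bags: B1 = {4, 5}  B2 = {5, 6}  B3 = {1, 4}  B4 = {3, 5}  B5 = {5, 7}  B6 = {2, 4}  B7 = {0, 6}
Tree: B1–B2, B1–B3, B2–B4, B2–B5, B3–B6, B2–B7
Each bag holds 2 vertices, so the decomposition has width 1, which upper-bounds the treewidth. Since G has at least one edge (e.g. 5–4), it is not an edgeless graph, so tw(G) ≥ 1. Hence tw(G) = 1 exactly.

1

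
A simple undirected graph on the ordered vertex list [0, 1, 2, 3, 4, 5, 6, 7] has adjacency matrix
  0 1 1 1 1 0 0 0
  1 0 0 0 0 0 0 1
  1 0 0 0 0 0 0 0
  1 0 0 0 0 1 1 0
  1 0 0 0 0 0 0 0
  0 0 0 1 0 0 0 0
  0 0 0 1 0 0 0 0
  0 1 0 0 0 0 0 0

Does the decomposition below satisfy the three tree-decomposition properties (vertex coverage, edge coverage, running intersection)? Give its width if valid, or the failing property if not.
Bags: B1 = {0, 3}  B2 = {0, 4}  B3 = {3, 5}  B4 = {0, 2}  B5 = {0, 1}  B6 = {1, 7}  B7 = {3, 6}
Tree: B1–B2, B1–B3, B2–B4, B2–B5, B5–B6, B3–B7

Yes; width 1.

Every vertex of G appears in some bag (union = {0, 1, 2, 3, 4, 5, 6, 7}); every edge is covered by a bag; and for each vertex v the set of bags containing v is connected in the bag tree. The decomposition is therefore valid. The largest bag has 2 vertices, so the width is 1.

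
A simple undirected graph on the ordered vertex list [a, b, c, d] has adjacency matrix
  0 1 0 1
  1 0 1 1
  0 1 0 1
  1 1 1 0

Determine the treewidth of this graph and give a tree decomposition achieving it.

Each bag holds 3 vertices, so the decomposition has width 2, which upper-bounds the treewidth. On the other hand G contains the 3-clique {b, c, d}. A clique must lie in a single bag of any decomposition, so no decomposition can have width below 2. Combining the bounds, tw(G) = 2.

Treewidth 2.
One optimal decomposition is:
Bags: B1 = {a, b, d}  B2 = {b, c, d}
Tree: B1–B2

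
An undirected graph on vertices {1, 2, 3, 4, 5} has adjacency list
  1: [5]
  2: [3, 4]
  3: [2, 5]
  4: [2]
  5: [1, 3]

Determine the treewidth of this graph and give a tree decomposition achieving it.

The largest bag has 2 vertices, giving width 1; this decomposition certifies tw(G) ≤ 1. Since G has at least one edge (e.g. 4–2), it is not an edgeless graph, so tw(G) ≥ 1. Therefore the treewidth is 1.

Treewidth 1.
Bags: B1 = {2, 4}  B2 = {2, 3}  B3 = {3, 5}  B4 = {1, 5}
Tree: B1–B2, B2–B3, B3–B4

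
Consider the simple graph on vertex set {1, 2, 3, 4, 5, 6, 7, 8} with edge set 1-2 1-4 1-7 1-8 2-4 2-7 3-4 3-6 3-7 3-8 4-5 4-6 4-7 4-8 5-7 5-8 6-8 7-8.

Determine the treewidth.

3

A width-3 tree decomposition is:
Bags: B1 = {4, 5, 7, 8}  B2 = {1, 4, 7, 8}  B3 = {3, 4, 7, 8}  B4 = {1, 2, 4, 7}  B5 = {3, 4, 6, 8}
Tree: B1–B2, B1–B3, B2–B4, B3–B5
Each bag holds 4 vertices, so the decomposition has width 3, which upper-bounds the treewidth. For the lower bound, the 4 vertices {3, 4, 6, 8} are pairwise adjacent, and any tree decomposition puts a clique entirely inside one bag — forcing width ≥ 3. Combining the bounds, tw(G) = 3.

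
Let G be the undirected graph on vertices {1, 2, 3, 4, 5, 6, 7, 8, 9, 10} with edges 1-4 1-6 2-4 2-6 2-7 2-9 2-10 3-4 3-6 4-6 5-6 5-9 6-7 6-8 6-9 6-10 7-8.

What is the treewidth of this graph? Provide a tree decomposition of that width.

The largest bag has 3 vertices, giving width 2; this decomposition certifies tw(G) ≤ 2. For the lower bound, the 3 vertices {1, 4, 6} are pairwise adjacent, and any tree decomposition puts a clique entirely inside one bag — forcing width ≥ 2. Combining the bounds, tw(G) = 2.

Treewidth 2.
One optimal decomposition is:
Bags: B1 = {2, 4, 6}  B2 = {2, 6, 7}  B3 = {6, 7, 8}  B4 = {2, 6, 9}  B5 = {3, 4, 6}  B6 = {2, 6, 10}  B7 = {1, 4, 6}  B8 = {5, 6, 9}
Tree: B1–B2, B2–B3, B1–B4, B1–B5, B2–B6, B1–B7, B4–B8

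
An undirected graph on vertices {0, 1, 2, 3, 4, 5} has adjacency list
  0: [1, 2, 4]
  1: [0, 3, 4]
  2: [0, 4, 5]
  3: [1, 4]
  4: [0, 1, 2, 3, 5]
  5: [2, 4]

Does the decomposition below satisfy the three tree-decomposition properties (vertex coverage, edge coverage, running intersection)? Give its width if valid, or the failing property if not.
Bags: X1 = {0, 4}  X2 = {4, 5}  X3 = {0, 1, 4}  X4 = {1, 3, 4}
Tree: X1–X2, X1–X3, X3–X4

A tree decomposition must satisfy three properties: every vertex lies in some bag; for every edge, both endpoints lie together in some bag; and for every vertex, the bags containing it form a connected subtree. Here vertex 2 appears in no bag, so the decomposition is invalid.

No — vertex 2 appears in no bag.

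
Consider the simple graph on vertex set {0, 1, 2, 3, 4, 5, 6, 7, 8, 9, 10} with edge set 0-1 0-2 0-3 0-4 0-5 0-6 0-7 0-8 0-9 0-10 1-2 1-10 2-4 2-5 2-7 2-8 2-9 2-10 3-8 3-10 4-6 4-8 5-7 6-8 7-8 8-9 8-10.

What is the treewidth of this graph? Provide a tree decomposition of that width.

Every bag has size at most 4, so the width is 4 − 1 = 3 and tw(G) ≤ 3. For the lower bound, the 4 vertices {0, 2, 8, 9} are pairwise adjacent, and any tree decomposition puts a clique entirely inside one bag — forcing width ≥ 3. Hence tw(G) = 3 exactly.

Treewidth 3.
One optimal decomposition is:
Bags: B1 = {0, 2, 7, 8}  B2 = {0, 2, 8, 9}  B3 = {0, 2, 8, 10}  B4 = {0, 2, 4, 8}  B5 = {0, 3, 8, 10}  B6 = {0, 2, 5, 7}  B7 = {0, 1, 2, 10}  B8 = {0, 4, 6, 8}
Tree: B1–B2, B2–B3, B1–B4, B3–B5, B1–B6, B3–B7, B4–B8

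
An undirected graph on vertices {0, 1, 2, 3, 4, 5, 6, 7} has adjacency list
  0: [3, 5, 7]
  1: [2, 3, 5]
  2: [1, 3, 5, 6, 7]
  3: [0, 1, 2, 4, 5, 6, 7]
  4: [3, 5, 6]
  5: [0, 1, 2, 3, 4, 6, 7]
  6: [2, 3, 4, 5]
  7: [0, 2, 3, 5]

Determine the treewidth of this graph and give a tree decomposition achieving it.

Every bag has size at most 4, so the width is 4 − 1 = 3 and tw(G) ≤ 3. For the lower bound, the 4 vertices {0, 3, 5, 7} are pairwise adjacent, and any tree decomposition puts a clique entirely inside one bag — forcing width ≥ 3. Hence tw(G) = 3 exactly.

Treewidth 3.
Bags: B1 = {2, 3, 5, 6}  B2 = {1, 2, 3, 5}  B3 = {2, 3, 5, 7}  B4 = {3, 4, 5, 6}  B5 = {0, 3, 5, 7}
Tree: B1–B2, B1–B3, B1–B4, B3–B5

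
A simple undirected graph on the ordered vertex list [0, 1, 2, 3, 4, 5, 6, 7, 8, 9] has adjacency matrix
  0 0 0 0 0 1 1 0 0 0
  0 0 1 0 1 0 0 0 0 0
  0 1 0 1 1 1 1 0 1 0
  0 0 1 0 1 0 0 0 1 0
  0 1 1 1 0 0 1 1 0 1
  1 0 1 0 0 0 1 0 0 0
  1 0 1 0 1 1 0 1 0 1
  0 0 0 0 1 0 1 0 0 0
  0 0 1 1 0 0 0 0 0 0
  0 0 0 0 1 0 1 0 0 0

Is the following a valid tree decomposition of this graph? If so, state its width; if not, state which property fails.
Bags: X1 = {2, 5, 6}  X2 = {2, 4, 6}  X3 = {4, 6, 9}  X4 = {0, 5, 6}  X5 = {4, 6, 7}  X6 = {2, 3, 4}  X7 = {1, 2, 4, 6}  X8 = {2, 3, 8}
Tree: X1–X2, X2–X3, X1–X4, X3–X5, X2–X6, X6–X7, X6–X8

No — bags containing vertex 6 are not connected in the tree.

A tree decomposition must satisfy three properties: every vertex lies in some bag; for every edge, both endpoints lie together in some bag; and for every vertex, the bags containing it form a connected subtree. Here bags containing vertex 6 are not connected in the tree, so the decomposition is invalid.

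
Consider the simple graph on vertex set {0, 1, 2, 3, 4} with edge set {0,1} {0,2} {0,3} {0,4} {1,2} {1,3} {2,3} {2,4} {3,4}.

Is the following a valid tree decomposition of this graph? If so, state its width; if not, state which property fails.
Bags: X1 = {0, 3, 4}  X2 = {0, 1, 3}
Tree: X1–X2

A tree decomposition must satisfy three properties: every vertex lies in some bag; for every edge, both endpoints lie together in some bag; and for every vertex, the bags containing it form a connected subtree. Here vertex 2 appears in no bag, so the decomposition is invalid.

No — vertex 2 appears in no bag.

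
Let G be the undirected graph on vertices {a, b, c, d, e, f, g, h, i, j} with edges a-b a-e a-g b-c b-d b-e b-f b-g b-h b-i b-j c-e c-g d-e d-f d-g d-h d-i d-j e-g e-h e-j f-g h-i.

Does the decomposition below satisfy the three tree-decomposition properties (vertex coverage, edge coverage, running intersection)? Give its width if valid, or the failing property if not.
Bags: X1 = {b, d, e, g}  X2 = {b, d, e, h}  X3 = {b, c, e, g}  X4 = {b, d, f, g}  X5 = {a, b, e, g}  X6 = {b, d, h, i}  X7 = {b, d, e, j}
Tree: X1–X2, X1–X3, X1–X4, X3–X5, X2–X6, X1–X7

Yes; width 3.

Vertex coverage: the bags together contain {a, b, c, d, e, f, g, h, i, j}, the full vertex set. Edge coverage: each edge of G has both endpoints in at least one bag. Running intersection: for every vertex, the bags containing it form a connected subtree. All three properties hold, so this is a valid tree decomposition of width max|bag| − 1 = 3, and hence tw(G) ≤ 3.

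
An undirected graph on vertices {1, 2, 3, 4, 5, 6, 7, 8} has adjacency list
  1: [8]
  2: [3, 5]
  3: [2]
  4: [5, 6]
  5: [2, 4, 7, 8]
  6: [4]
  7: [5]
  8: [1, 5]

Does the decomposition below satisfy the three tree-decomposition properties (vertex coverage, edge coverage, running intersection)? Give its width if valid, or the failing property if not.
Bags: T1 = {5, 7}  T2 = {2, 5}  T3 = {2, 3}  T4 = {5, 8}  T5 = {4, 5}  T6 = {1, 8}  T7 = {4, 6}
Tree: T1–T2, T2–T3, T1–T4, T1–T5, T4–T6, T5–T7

Yes; width 1.

Checking the three conditions: (i) the bags cover all of {1, 2, 3, 4, 5, 6, 7, 8}; (ii) for each edge, some bag contains both endpoints; (iii) the bags containing any fixed vertex form a subtree. All hold, so the decomposition is valid with width 2 − 1 = 1.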